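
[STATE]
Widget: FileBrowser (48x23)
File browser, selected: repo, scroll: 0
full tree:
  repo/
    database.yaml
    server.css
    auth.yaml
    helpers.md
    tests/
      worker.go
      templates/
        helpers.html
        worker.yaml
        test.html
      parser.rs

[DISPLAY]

> [-] repo/                                     
    database.yaml                               
    server.css                                  
    auth.yaml                                   
    helpers.md                                  
    [+] tests/                                  
                                                
                                                
                                                
                                                
                                                
                                                
                                                
                                                
                                                
                                                
                                                
                                                
                                                
                                                
                                                
                                                
                                                


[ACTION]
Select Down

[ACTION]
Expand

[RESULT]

  [-] repo/                                     
  > database.yaml                               
    server.css                                  
    auth.yaml                                   
    helpers.md                                  
    [+] tests/                                  
                                                
                                                
                                                
                                                
                                                
                                                
                                                
                                                
                                                
                                                
                                                
                                                
                                                
                                                
                                                
                                                
                                                


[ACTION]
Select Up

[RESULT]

> [-] repo/                                     
    database.yaml                               
    server.css                                  
    auth.yaml                                   
    helpers.md                                  
    [+] tests/                                  
                                                
                                                
                                                
                                                
                                                
                                                
                                                
                                                
                                                
                                                
                                                
                                                
                                                
                                                
                                                
                                                
                                                


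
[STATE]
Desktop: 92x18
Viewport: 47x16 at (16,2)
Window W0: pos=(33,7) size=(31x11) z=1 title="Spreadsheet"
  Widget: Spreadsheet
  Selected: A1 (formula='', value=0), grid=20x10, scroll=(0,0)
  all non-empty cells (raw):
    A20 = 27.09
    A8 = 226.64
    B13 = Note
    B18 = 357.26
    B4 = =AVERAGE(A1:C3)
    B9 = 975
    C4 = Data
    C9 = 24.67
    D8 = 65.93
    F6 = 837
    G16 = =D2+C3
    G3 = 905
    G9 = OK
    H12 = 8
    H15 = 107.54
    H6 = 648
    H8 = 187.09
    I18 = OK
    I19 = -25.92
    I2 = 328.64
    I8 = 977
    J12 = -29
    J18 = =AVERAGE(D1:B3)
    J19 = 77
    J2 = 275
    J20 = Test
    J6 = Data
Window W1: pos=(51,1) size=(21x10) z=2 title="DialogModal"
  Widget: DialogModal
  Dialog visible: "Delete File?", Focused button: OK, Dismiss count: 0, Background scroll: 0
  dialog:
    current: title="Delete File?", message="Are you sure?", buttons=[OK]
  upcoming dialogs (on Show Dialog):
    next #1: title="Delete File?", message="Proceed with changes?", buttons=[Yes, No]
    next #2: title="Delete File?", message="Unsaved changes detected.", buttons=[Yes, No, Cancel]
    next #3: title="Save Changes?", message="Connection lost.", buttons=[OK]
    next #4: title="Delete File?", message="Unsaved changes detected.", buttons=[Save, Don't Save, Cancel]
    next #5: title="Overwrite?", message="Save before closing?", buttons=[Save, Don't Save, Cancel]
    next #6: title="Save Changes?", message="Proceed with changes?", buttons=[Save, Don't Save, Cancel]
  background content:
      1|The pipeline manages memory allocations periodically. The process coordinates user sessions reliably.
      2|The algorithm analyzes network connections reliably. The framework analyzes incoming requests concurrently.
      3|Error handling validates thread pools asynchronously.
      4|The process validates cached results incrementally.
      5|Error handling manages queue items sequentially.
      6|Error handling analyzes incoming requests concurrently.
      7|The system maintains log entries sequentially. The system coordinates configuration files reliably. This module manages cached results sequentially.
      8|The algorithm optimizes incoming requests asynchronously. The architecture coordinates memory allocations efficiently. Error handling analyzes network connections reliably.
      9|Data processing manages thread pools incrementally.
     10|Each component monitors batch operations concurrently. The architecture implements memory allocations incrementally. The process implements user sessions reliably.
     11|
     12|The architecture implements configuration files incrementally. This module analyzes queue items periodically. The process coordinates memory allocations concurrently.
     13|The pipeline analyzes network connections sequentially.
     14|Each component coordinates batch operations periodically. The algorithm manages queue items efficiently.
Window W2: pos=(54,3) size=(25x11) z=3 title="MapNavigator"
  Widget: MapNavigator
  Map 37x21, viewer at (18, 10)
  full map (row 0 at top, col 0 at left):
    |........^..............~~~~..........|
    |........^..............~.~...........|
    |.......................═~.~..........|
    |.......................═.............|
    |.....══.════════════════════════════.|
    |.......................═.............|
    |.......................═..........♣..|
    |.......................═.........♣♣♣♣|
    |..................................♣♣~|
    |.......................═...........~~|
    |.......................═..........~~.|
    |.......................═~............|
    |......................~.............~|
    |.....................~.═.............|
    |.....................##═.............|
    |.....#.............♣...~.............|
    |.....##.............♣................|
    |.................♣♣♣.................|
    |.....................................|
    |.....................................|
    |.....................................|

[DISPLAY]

                                   ┃ DialogModa
                                   ┠──┏━━━━━━━━
                                   ┃Th┃ MapNavi
                                   ┃Th┠────────
                                   ┃Er┃........
                 ┏━━━━━━━━━━━━━━━━━┃Th┃........
                 ┃ Spreadsheet     ┃Er┃........
                 ┠─────────────────┃Er┃........
                 ┃A1:              ┗━━┃........
                 ┃       A       B    ┃........
                 ┃--------------------┃........
                 ┃  1      [0]       0┗━━━━━━━━
                 ┃  2        0       0       0 
                 ┃  3        0       0       0 
                 ┃  4        0       0Data     
                 ┗━━━━━━━━━━━━━━━━━━━━━━━━━━━━━


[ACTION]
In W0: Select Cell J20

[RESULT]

                                   ┃ DialogModa
                                   ┠──┏━━━━━━━━
                                   ┃Th┃ MapNavi
                                   ┃Th┠────────
                                   ┃Er┃........
                 ┏━━━━━━━━━━━━━━━━━┃Th┃........
                 ┃ Spreadsheet     ┃Er┃........
                 ┠─────────────────┃Er┃........
                 ┃J20: Test        ┗━━┃........
                 ┃       A       B    ┃........
                 ┃--------------------┃........
                 ┃  1        0       0┗━━━━━━━━
                 ┃  2        0       0       0 
                 ┃  3        0       0       0 
                 ┃  4        0       0Data     
                 ┗━━━━━━━━━━━━━━━━━━━━━━━━━━━━━


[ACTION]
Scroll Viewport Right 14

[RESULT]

                     ┃ DialogModal       ┃     
                     ┠──┏━━━━━━━━━━━━━━━━━━━━━━
                     ┃Th┃ MapNavigator         
                     ┃Th┠──────────────────────
                     ┃Er┃................═.....
   ┏━━━━━━━━━━━━━━━━━┃Th┃......................
   ┃ Spreadsheet     ┃Er┃................═.....
   ┠─────────────────┃Er┃...........@....═.....
   ┃J20: Test        ┗━━┃................═~....
   ┃       A       B    ┃...............~......
   ┃--------------------┃..............~.═.....
   ┃  1        0       0┗━━━━━━━━━━━━━━━━━━━━━━
   ┃  2        0       0       0 ┃             
   ┃  3        0       0       0 ┃             
   ┃  4        0       0Data     ┃             
   ┗━━━━━━━━━━━━━━━━━━━━━━━━━━━━━┛             


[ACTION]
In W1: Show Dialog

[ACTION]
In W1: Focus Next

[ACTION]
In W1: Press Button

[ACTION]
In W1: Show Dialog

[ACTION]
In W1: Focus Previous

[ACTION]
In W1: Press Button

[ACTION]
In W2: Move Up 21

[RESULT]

                     ┃ DialogModal       ┃     
                     ┠──┏━━━━━━━━━━━━━━━━━━━━━━
                     ┃Th┃ MapNavigator         
                     ┃Th┠──────────────────────
                     ┃Er┃                      
   ┏━━━━━━━━━━━━━━━━━┃Th┃                      
   ┃ Spreadsheet     ┃Er┃                      
   ┠─────────────────┃Er┃.^.........@....~~~~..
   ┃J20: Test        ┗━━┃.^..............~.~...
   ┃       A       B    ┃................═~.~..
   ┃--------------------┃................═.....
   ┃  1        0       0┗━━━━━━━━━━━━━━━━━━━━━━
   ┃  2        0       0       0 ┃             
   ┃  3        0       0       0 ┃             
   ┃  4        0       0Data     ┃             
   ┗━━━━━━━━━━━━━━━━━━━━━━━━━━━━━┛             


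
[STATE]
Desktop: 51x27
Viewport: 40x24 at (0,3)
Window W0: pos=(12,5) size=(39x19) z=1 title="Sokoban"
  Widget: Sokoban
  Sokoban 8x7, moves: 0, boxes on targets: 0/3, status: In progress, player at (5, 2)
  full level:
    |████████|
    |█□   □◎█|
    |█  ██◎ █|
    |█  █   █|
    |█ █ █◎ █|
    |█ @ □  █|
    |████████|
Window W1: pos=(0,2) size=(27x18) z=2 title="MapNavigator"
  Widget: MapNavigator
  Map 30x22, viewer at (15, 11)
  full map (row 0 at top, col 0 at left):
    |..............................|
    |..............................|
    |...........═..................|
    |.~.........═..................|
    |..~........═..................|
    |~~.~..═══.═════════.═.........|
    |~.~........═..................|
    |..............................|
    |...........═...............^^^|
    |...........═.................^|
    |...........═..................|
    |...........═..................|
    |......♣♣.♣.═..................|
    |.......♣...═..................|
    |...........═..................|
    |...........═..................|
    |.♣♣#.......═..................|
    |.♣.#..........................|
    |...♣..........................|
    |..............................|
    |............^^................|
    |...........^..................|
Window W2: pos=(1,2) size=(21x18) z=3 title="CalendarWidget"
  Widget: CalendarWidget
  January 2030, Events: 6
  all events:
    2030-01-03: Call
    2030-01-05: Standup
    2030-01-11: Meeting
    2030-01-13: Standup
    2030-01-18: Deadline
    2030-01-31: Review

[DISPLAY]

┃┃ CalendarWidget    ┃    ┃             
┠┠───────────────────┨────┨             
┃┃    January 2030   ┃....┃━━━━━━━━━━━━━
┃┃Mo Tu We Th Fr Sa S┃....┃             
┃┃    1  2  3*  4  5*┃....┃─────────────
┃┃ 7  8  9 10 11* 12 ┃....┃             
┃┃14 15 16 17 18* 19 ┃...^┃             
┃┃21 22 23 24 25 26 2┃....┃             
┃┃28 29 30 31*       ┃....┃             
┃┃                   ┃....┃             
┃┃                   ┃....┃             
┃┃                   ┃....┃             
┃┃                   ┃....┃             
┃┃                   ┃....┃             
┃┃                   ┃....┃             
┃┃                   ┃....┃             
┗┗━━━━━━━━━━━━━━━━━━━┛━━━━┛             
            ┃                           
            ┃                           
            ┃                           
            ┗━━━━━━━━━━━━━━━━━━━━━━━━━━━
                                        
                                        
                                        


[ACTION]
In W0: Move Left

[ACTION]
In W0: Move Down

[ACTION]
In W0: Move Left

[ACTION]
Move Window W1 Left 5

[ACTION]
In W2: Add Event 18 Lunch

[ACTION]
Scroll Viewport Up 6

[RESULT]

                                        
                                        
┏┏━━━━━━━━━━━━━━━━━━━┓━━━━┓             
┃┃ CalendarWidget    ┃    ┃             
┠┠───────────────────┨────┨             
┃┃    January 2030   ┃....┃━━━━━━━━━━━━━
┃┃Mo Tu We Th Fr Sa S┃....┃             
┃┃    1  2  3*  4  5*┃....┃─────────────
┃┃ 7  8  9 10 11* 12 ┃....┃             
┃┃14 15 16 17 18* 19 ┃...^┃             
┃┃21 22 23 24 25 26 2┃....┃             
┃┃28 29 30 31*       ┃....┃             
┃┃                   ┃....┃             
┃┃                   ┃....┃             
┃┃                   ┃....┃             
┃┃                   ┃....┃             
┃┃                   ┃....┃             
┃┃                   ┃....┃             
┃┃                   ┃....┃             
┗┗━━━━━━━━━━━━━━━━━━━┛━━━━┛             
            ┃                           
            ┃                           
            ┃                           
            ┗━━━━━━━━━━━━━━━━━━━━━━━━━━━


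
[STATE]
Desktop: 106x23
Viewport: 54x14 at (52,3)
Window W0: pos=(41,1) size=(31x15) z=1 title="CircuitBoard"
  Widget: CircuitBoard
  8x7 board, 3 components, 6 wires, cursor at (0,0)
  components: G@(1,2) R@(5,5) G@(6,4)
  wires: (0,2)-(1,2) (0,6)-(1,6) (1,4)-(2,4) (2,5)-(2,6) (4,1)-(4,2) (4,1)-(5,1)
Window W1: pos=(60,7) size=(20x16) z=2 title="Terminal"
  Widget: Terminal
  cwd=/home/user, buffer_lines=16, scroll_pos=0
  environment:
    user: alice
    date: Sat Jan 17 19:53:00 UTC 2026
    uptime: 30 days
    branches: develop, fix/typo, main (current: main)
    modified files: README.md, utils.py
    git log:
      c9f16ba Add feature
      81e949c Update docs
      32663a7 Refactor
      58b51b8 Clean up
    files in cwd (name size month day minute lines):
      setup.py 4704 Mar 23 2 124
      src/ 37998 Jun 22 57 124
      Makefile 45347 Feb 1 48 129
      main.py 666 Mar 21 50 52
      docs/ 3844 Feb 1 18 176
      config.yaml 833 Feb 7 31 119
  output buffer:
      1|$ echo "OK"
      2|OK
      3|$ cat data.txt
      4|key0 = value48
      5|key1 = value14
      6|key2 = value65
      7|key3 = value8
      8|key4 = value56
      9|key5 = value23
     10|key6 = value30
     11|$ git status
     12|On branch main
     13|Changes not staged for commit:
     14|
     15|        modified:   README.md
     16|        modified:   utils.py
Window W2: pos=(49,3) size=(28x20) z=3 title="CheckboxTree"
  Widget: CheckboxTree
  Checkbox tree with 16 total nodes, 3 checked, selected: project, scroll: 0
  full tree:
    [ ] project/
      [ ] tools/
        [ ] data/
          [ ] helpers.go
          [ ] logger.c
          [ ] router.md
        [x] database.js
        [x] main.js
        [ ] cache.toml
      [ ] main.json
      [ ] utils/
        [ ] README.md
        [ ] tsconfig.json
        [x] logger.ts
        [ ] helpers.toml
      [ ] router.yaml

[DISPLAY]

━━━━━━━━━━━━━━━━━━━━━━━━┓                             
heckboxTree             ┃                             
────────────────────────┨                             
-] project/             ┃                             
 [-] tools/             ┃━━┓                          
   [ ] data/            ┃  ┃                          
     [ ] helpers.go     ┃──┨                          
     [ ] logger.c       ┃  ┃                          
     [ ] router.md      ┃  ┃                          
   [x] database.js      ┃  ┃                          
   [x] main.js          ┃  ┃                          
   [ ] cache.toml       ┃  ┃                          
 [ ] main.json          ┃  ┃                          
 [-] utils/             ┃  ┃                          


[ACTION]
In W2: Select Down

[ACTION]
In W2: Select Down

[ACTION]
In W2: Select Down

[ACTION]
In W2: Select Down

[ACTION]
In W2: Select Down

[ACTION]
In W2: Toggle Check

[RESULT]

━━━━━━━━━━━━━━━━━━━━━━━━┓                             
heckboxTree             ┃                             
────────────────────────┨                             
-] project/             ┃                             
 [-] tools/             ┃━━┓                          
   [-] data/            ┃  ┃                          
     [ ] helpers.go     ┃──┨                          
     [ ] logger.c       ┃  ┃                          
     [x] router.md      ┃  ┃                          
   [x] database.js      ┃  ┃                          
   [x] main.js          ┃  ┃                          
   [ ] cache.toml       ┃  ┃                          
 [ ] main.json          ┃  ┃                          
 [-] utils/             ┃  ┃                          


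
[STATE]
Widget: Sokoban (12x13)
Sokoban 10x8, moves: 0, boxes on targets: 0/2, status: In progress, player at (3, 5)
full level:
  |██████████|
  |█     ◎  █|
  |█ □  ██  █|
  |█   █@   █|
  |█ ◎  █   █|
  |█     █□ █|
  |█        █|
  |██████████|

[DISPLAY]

██████████  
█     ◎  █  
█ □  ██  █  
█   █@   █  
█ ◎  █   █  
█     █□ █  
█        █  
██████████  
Moves: 0  0/
            
            
            
            


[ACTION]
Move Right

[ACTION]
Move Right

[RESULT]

██████████  
█     ◎  █  
█ □  ██  █  
█   █  @ █  
█ ◎  █   █  
█     █□ █  
█        █  
██████████  
Moves: 2  0/
            
            
            
            


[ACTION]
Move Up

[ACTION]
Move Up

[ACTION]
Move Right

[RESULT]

██████████  
█     ◎ @█  
█ □  ██  █  
█   █    █  
█ ◎  █   █  
█     █□ █  
█        █  
██████████  
Moves: 5  0/
            
            
            
            


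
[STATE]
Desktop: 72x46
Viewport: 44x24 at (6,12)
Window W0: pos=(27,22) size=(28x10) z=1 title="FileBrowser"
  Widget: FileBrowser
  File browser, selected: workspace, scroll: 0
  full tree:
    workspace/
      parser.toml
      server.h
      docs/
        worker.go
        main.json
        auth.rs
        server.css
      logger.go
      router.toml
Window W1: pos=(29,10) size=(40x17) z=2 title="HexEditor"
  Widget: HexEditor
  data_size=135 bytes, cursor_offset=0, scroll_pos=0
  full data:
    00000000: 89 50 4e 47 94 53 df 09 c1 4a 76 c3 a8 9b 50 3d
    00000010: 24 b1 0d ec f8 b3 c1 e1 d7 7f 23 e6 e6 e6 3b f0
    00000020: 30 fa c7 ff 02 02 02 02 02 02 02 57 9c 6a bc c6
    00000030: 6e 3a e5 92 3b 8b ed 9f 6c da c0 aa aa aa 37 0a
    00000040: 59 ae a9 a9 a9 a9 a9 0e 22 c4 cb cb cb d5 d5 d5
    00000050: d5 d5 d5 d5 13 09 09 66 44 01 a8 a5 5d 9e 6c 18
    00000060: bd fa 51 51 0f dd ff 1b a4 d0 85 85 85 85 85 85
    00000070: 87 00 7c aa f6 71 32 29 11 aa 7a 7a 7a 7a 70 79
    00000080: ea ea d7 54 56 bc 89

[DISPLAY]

                       ┠────────────────────
                       ┃00000000  89 50 4e 4
                       ┃00000010  24 b1 0d e
                       ┃00000020  30 fa c7 f
                       ┃00000030  6e 3a e5 9
                       ┃00000040  59 ae a9 a
                       ┃00000050  d5 d5 d5 d
                       ┃00000060  bd fa 51 5
                       ┃00000070  87 00 7c a
                       ┃00000080  ea ea d7 5
                     ┏━┃                    
                     ┃ ┃                    
                     ┠─┃                    
                     ┃>┃                    
                     ┃ ┗━━━━━━━━━━━━━━━━━━━━
                     ┃    server.h          
                     ┃    [+] docs/         
                     ┃    logger.go         
                     ┃    router.toml       
                     ┗━━━━━━━━━━━━━━━━━━━━━━
                                            
                                            
                                            
                                            


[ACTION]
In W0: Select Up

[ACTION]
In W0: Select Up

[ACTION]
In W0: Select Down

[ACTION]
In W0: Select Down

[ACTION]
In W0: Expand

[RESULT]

                       ┠────────────────────
                       ┃00000000  89 50 4e 4
                       ┃00000010  24 b1 0d e
                       ┃00000020  30 fa c7 f
                       ┃00000030  6e 3a e5 9
                       ┃00000040  59 ae a9 a
                       ┃00000050  d5 d5 d5 d
                       ┃00000060  bd fa 51 5
                       ┃00000070  87 00 7c a
                       ┃00000080  ea ea d7 5
                     ┏━┃                    
                     ┃ ┃                    
                     ┠─┃                    
                     ┃ ┃                    
                     ┃ ┗━━━━━━━━━━━━━━━━━━━━
                     ┃  > server.h          
                     ┃    [+] docs/         
                     ┃    logger.go         
                     ┃    router.toml       
                     ┗━━━━━━━━━━━━━━━━━━━━━━
                                            
                                            
                                            
                                            


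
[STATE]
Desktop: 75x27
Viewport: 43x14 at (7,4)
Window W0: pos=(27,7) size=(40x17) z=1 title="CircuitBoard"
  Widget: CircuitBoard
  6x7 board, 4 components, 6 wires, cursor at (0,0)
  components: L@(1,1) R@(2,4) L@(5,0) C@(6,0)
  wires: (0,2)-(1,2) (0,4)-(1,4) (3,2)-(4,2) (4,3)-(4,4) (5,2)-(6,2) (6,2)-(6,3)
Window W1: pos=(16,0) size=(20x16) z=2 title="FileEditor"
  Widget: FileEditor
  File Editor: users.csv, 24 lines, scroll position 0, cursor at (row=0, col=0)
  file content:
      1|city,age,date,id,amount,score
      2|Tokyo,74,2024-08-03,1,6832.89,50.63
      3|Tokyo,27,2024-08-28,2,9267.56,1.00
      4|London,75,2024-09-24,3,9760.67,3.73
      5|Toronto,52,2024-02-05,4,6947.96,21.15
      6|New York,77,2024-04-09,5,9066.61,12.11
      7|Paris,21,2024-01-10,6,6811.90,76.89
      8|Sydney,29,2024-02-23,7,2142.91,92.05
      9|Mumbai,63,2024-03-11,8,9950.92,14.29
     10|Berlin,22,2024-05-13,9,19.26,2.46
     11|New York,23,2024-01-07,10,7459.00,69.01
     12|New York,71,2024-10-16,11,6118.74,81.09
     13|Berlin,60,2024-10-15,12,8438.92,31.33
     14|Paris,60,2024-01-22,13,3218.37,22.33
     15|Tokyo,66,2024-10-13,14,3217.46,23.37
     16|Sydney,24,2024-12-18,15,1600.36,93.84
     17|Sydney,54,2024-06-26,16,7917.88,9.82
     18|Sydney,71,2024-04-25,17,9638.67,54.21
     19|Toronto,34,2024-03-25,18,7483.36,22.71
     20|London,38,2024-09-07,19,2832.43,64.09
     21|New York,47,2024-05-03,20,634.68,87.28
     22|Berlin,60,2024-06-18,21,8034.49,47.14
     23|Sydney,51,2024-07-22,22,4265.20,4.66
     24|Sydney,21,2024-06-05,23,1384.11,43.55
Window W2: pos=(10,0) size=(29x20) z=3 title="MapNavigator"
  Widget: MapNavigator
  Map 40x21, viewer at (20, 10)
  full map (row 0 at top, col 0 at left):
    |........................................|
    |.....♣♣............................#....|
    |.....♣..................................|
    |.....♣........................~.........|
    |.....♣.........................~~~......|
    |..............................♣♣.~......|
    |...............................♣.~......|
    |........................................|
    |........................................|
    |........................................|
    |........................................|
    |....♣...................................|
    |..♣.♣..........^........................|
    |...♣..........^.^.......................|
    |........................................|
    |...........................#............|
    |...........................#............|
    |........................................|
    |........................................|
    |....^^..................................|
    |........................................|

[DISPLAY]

   ┃.......................~...┃           
   ┃........................~~~┃           
   ┃.......................♣♣.~┃           
   ┃........................♣.~┃━━━━━━━━━━━
   ┃...........................┃rd         
   ┃...........................┃───────────
   ┃...........................┃4 5        
   ┃.............@.............┃ ·       · 
   ┃...........................┃ │       │ 
   ┃........^..................┃ ·       · 
   ┃.......^.^.................┃           
   ┃...........................┃         R 
   ┃....................#......┃           
   ┃....................#......┃ ·         


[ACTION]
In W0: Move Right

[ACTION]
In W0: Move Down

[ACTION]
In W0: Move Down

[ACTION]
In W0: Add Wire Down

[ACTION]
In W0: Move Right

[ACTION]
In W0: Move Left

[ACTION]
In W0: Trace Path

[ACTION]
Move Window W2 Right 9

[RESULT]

         ┃To┃.......................~...┃  
         ┃To┃........................~~~┃  
         ┃Lo┃.......................♣♣.~┃  
         ┃To┃........................♣.~┃━━
         ┃Ne┃...........................┃  
         ┃Pa┃...........................┃──
         ┃Sy┃...........................┃  
         ┃Mu┃.............@.............┃· 
         ┃Be┃...........................┃│ 
         ┃Ne┃........^..................┃· 
         ┃Ne┃.......^.^.................┃  
         ┗━━┃...........................┃R 
            ┃....................#......┃  
            ┃....................#......┃  


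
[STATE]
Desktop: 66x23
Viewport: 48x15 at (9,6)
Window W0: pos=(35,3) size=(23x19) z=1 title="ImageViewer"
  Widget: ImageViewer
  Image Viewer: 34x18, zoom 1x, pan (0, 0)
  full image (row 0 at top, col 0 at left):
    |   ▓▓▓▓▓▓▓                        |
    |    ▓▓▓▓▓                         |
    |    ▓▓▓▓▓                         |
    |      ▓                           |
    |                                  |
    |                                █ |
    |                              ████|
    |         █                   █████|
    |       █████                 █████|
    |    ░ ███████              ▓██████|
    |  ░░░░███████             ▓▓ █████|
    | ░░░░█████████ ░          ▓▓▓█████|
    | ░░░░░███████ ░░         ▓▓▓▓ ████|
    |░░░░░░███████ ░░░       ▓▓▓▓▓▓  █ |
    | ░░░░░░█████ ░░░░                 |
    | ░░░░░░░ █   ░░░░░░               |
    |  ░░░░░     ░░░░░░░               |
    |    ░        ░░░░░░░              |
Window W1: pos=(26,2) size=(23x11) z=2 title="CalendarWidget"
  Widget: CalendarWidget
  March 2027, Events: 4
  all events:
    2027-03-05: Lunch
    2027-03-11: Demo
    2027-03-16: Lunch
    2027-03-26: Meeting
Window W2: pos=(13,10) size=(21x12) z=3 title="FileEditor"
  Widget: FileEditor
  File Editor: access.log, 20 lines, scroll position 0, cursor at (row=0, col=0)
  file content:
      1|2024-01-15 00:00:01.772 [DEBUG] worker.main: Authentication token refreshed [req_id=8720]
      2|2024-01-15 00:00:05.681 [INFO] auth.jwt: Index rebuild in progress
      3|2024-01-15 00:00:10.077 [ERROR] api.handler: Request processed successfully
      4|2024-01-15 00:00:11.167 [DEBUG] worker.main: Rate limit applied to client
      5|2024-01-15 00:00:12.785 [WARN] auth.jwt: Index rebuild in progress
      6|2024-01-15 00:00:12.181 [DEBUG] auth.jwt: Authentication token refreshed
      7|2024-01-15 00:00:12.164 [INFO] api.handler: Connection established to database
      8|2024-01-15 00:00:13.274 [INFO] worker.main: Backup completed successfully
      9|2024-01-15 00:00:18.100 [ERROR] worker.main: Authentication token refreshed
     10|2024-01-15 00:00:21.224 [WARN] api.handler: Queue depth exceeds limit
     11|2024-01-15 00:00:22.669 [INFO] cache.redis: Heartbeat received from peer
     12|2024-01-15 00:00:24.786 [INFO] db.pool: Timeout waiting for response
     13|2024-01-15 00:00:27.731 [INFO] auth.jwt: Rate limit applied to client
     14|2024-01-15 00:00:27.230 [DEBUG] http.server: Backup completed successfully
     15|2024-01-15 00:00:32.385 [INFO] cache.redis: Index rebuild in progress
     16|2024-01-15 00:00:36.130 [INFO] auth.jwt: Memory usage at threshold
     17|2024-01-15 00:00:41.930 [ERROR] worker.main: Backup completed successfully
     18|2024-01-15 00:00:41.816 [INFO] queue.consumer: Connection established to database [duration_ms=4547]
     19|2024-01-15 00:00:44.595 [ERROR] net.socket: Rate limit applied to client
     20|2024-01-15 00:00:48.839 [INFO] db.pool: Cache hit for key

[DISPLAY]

                 ┃Mo Tu We Th Fr Sa Su ┃        
                 ┃ 1  2  3  4  5*  6  7┃        
                 ┃ 8  9 10 11* 12 13 14┃        
                 ┃15 16* 17 18 19 20 21┃        
    ┏━━━━━━━━━━━━━━━━━━━┓4 25 26* 27 28┃        
    ┃ FileEditor        ┃1             ┃        
    ┠───────────────────┨━━━━━━━━━━━━━━┛        
    ┃█024-01-15 00:00:0▲┃ ┃         █           
    ┃2024-01-15 00:00:0█┃ ┃       █████         
    ┃2024-01-15 00:00:1░┃ ┃    ░ ███████        
    ┃2024-01-15 00:00:1░┃ ┃  ░░░░███████        
    ┃2024-01-15 00:00:1░┃ ┃ ░░░░█████████ ░     
    ┃2024-01-15 00:00:1░┃ ┃ ░░░░░███████ ░░     
    ┃2024-01-15 00:00:1░┃ ┃░░░░░░███████ ░░░    
    ┃2024-01-15 00:00:1▼┃ ┃ ░░░░░░█████ ░░░░    


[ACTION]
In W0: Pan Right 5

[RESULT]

                 ┃Mo Tu We Th Fr Sa Su ┃        
                 ┃ 1  2  3  4  5*  6  7┃        
                 ┃ 8  9 10 11* 12 13 14┃        
                 ┃15 16* 17 18 19 20 21┃        
    ┏━━━━━━━━━━━━━━━━━━━┓4 25 26* 27 28┃        
    ┃ FileEditor        ┃1             ┃        
    ┠───────────────────┨━━━━━━━━━━━━━━┛        
    ┃█024-01-15 00:00:0▲┃ ┃    █                
    ┃2024-01-15 00:00:0█┃ ┃  █████              
    ┃2024-01-15 00:00:1░┃ ┃ ███████             
    ┃2024-01-15 00:00:1░┃ ┃░███████             
    ┃2024-01-15 00:00:1░┃ ┃█████████ ░          
    ┃2024-01-15 00:00:1░┃ ┃░███████ ░░         ▓
    ┃2024-01-15 00:00:1░┃ ┃░███████ ░░░       ▓▓
    ┃2024-01-15 00:00:1▼┃ ┃░░█████ ░░░░         


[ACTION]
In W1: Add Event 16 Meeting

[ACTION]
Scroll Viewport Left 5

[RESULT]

                      ┃Mo Tu We Th Fr Sa Su ┃   
                      ┃ 1  2  3  4  5*  6  7┃   
                      ┃ 8  9 10 11* 12 13 14┃   
                      ┃15 16* 17 18 19 20 21┃   
         ┏━━━━━━━━━━━━━━━━━━━┓4 25 26* 27 28┃   
         ┃ FileEditor        ┃1             ┃   
         ┠───────────────────┨━━━━━━━━━━━━━━┛   
         ┃█024-01-15 00:00:0▲┃ ┃    █           
         ┃2024-01-15 00:00:0█┃ ┃  █████         
         ┃2024-01-15 00:00:1░┃ ┃ ███████        
         ┃2024-01-15 00:00:1░┃ ┃░███████        
         ┃2024-01-15 00:00:1░┃ ┃█████████ ░     
         ┃2024-01-15 00:00:1░┃ ┃░███████ ░░     
         ┃2024-01-15 00:00:1░┃ ┃░███████ ░░░    
         ┃2024-01-15 00:00:1▼┃ ┃░░█████ ░░░░    


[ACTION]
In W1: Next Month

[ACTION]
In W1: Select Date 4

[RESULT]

                      ┃Mo Tu We Th Fr Sa Su ┃   
                      ┃          1  2  3 [ 4┃   
                      ┃ 5  6  7  8  9 10 11 ┃   
                      ┃12 13 14 15 16 17 18 ┃   
         ┏━━━━━━━━━━━━━━━━━━━┓1 22 23 24 25 ┃   
         ┃ FileEditor        ┃8 29 30       ┃   
         ┠───────────────────┨━━━━━━━━━━━━━━┛   
         ┃█024-01-15 00:00:0▲┃ ┃    █           
         ┃2024-01-15 00:00:0█┃ ┃  █████         
         ┃2024-01-15 00:00:1░┃ ┃ ███████        
         ┃2024-01-15 00:00:1░┃ ┃░███████        
         ┃2024-01-15 00:00:1░┃ ┃█████████ ░     
         ┃2024-01-15 00:00:1░┃ ┃░███████ ░░     
         ┃2024-01-15 00:00:1░┃ ┃░███████ ░░░    
         ┃2024-01-15 00:00:1▼┃ ┃░░█████ ░░░░    


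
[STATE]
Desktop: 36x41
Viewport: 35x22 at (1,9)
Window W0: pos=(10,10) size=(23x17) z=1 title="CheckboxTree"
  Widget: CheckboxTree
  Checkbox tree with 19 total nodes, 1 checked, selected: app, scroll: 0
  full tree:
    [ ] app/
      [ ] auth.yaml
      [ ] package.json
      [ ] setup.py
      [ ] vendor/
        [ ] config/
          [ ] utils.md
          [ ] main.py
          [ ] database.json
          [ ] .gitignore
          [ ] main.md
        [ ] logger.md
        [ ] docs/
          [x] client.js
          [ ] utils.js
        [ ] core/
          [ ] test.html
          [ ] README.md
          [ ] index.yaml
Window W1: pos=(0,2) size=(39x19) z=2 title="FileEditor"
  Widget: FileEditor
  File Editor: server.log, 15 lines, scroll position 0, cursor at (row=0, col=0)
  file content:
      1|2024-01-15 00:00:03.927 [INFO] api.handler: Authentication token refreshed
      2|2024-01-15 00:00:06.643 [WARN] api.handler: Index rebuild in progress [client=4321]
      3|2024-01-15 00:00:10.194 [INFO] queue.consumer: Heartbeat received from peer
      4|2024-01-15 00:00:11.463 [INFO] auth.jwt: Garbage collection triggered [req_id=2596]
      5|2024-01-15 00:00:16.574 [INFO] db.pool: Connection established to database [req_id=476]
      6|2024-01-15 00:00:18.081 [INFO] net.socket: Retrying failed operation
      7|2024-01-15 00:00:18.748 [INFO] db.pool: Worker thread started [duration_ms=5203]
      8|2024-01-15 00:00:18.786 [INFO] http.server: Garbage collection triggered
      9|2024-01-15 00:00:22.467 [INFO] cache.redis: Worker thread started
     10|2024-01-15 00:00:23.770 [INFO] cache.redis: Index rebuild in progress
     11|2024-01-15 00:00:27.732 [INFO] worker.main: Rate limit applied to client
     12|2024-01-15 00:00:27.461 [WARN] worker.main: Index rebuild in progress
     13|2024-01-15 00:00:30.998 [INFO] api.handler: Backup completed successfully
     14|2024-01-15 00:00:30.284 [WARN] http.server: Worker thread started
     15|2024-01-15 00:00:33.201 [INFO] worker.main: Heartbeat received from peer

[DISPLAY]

2024-01-15 00:00:16.574 [INFO] db.p
2024-01-15 00:00:18.081 [INFO] net.
2024-01-15 00:00:18.748 [INFO] db.p
2024-01-15 00:00:18.786 [INFO] http
2024-01-15 00:00:22.467 [INFO] cach
2024-01-15 00:00:23.770 [INFO] cach
2024-01-15 00:00:27.732 [INFO] work
2024-01-15 00:00:27.461 [WARN] work
2024-01-15 00:00:30.998 [INFO] api.
2024-01-15 00:00:30.284 [WARN] http
2024-01-15 00:00:33.201 [INFO] work
━━━━━━━━━━━━━━━━━━━━━━━━━━━━━━━━━━━
         ┃       [ ] database.j┃   
         ┃       [ ] .gitignore┃   
         ┃       [ ] main.md   ┃   
         ┃     [ ] logger.md   ┃   
         ┃     [-] docs/       ┃   
         ┗━━━━━━━━━━━━━━━━━━━━━┛   
                                   
                                   
                                   
                                   


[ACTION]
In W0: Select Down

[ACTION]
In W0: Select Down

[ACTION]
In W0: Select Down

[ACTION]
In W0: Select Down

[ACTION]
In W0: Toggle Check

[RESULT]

2024-01-15 00:00:16.574 [INFO] db.p
2024-01-15 00:00:18.081 [INFO] net.
2024-01-15 00:00:18.748 [INFO] db.p
2024-01-15 00:00:18.786 [INFO] http
2024-01-15 00:00:22.467 [INFO] cach
2024-01-15 00:00:23.770 [INFO] cach
2024-01-15 00:00:27.732 [INFO] work
2024-01-15 00:00:27.461 [WARN] work
2024-01-15 00:00:30.998 [INFO] api.
2024-01-15 00:00:30.284 [WARN] http
2024-01-15 00:00:33.201 [INFO] work
━━━━━━━━━━━━━━━━━━━━━━━━━━━━━━━━━━━
         ┃       [x] database.j┃   
         ┃       [x] .gitignore┃   
         ┃       [x] main.md   ┃   
         ┃     [x] logger.md   ┃   
         ┃     [x] docs/       ┃   
         ┗━━━━━━━━━━━━━━━━━━━━━┛   
                                   
                                   
                                   
                                   
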